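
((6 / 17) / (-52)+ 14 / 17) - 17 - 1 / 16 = -57445 / 3536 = -16.25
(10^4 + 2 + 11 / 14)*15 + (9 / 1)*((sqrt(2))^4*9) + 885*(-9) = 1993611 / 14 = 142400.79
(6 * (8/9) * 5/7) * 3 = 80/7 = 11.43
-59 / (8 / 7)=-51.62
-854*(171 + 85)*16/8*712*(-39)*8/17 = 97132019712/17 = 5713648218.35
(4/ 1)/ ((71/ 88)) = 352/ 71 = 4.96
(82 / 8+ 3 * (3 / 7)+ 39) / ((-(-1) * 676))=1415 / 18928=0.07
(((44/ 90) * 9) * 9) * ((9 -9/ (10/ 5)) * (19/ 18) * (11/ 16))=20691/ 160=129.32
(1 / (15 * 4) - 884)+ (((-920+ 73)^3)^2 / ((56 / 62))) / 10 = 4905523612662029693 / 120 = 40879363438850247.44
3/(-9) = -1/3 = -0.33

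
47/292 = 0.16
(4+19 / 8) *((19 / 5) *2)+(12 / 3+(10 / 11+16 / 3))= 38737 / 660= 58.69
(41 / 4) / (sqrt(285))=41 *sqrt(285) / 1140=0.61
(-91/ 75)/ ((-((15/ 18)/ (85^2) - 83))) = -52598/ 3598045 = -0.01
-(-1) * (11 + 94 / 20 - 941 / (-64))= 9729 / 320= 30.40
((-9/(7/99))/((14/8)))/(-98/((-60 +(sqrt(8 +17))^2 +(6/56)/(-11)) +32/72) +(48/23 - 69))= 872683020/768816517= 1.14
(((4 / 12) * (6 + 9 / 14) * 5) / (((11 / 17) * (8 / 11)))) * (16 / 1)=2635 / 7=376.43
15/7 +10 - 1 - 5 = 43/7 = 6.14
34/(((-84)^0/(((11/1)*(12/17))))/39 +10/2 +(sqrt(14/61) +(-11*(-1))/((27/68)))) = 2311378599816/2223001601995 - 8109582624*sqrt(854)/15561011213965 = 1.02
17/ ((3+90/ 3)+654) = 17/ 687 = 0.02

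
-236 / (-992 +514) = 118 / 239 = 0.49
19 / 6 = 3.17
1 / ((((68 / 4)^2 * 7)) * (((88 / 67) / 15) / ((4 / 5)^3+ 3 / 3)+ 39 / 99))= 59697 / 54568691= 0.00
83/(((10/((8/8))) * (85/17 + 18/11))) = 913/730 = 1.25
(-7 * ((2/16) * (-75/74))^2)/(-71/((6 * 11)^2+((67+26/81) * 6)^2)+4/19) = -11419787728125/21355612288352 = -0.53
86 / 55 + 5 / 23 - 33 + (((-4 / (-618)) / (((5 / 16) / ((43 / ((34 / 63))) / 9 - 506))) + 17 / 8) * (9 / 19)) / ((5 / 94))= -87530546127 / 841705700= -103.99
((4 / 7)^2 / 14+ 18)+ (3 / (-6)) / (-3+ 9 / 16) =243842 / 13377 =18.23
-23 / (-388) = 23 / 388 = 0.06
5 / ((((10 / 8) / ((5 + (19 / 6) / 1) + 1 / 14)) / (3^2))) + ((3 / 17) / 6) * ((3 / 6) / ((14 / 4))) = 70585 / 238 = 296.58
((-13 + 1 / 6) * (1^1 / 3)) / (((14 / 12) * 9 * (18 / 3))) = -11 / 162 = -0.07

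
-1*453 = -453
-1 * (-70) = 70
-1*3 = -3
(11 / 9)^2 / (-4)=-121 / 324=-0.37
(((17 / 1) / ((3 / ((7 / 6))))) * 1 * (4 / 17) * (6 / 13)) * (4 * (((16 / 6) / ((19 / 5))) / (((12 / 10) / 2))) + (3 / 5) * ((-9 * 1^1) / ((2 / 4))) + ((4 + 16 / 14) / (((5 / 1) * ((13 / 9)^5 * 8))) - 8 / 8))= -63120733334 / 12380765085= -5.10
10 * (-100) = -1000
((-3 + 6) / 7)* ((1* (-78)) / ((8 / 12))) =-351 / 7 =-50.14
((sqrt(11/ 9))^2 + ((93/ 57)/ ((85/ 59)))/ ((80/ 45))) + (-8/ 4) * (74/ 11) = -29662601/ 2558160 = -11.60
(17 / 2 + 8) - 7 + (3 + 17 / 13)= 359 / 26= 13.81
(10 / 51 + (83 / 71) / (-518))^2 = 0.04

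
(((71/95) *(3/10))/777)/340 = 71/83657000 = 0.00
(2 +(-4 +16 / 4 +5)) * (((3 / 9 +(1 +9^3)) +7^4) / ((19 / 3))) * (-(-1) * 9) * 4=2367288 / 19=124594.11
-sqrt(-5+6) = -1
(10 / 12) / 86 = 5 / 516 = 0.01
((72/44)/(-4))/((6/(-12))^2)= -18/11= -1.64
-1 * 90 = -90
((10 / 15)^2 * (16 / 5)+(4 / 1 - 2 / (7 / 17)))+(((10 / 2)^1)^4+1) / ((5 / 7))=276244 / 315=876.97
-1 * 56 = -56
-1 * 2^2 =-4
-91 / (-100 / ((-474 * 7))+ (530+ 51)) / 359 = -150969 / 346050511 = -0.00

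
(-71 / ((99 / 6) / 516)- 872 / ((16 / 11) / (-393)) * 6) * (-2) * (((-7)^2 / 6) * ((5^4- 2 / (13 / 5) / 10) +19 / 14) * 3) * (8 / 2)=-24774854525134 / 143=-173250730944.99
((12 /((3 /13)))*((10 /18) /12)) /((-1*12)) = -65 /324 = -0.20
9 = 9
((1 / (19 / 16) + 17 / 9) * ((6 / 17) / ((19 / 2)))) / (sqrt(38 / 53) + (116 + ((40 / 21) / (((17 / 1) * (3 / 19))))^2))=148781741030003592 / 170830882459706135965-24095424588354 * sqrt(2014) / 170830882459706135965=0.00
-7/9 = -0.78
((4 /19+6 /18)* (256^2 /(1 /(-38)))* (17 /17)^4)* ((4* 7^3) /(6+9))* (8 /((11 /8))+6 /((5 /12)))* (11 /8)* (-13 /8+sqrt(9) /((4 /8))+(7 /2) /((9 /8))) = -52208270901248 /2025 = -25781862173.46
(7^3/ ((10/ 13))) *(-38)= -84721/ 5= -16944.20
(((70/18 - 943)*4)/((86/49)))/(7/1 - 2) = -828296/1935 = -428.06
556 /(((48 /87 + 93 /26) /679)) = 284653096 /3113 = 91440.12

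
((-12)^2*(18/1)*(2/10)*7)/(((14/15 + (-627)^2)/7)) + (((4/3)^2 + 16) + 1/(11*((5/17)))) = 52983991277/2918989755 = 18.15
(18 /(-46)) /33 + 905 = 228962 /253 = 904.99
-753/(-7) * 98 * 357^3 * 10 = 4796535468060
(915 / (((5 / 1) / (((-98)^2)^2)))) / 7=2411333904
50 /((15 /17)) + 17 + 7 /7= 224 /3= 74.67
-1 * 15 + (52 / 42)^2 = -5939 / 441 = -13.47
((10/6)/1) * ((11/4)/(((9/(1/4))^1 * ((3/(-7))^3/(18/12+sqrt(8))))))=-7.00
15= 15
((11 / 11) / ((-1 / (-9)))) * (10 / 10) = 9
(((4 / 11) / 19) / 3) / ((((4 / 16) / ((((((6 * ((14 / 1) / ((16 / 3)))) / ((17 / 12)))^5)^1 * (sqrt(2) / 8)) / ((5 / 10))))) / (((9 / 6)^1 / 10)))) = 241162079949 * sqrt(2) / 1483750565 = 229.86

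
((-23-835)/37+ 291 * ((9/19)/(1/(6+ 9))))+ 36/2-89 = 1387330/703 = 1973.44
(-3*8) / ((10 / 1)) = -12 / 5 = -2.40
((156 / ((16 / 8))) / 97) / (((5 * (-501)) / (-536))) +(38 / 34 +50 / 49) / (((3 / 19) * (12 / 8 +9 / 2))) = 2949746189 / 1214439030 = 2.43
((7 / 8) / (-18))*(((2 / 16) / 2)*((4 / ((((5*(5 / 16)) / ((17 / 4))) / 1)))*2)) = -119 / 1800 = -0.07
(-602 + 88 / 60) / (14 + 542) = -2252 / 2085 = -1.08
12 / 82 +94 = 94.15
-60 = -60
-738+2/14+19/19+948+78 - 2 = 2010/7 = 287.14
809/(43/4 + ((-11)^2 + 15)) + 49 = 31999/587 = 54.51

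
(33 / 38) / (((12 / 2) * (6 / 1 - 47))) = -11 / 3116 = -0.00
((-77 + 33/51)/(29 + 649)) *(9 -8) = -649/5763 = -0.11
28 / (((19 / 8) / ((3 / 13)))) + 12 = 14.72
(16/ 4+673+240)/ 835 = 917/ 835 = 1.10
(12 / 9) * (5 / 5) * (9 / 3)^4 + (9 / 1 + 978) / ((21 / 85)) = 4103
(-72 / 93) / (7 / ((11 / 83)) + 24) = -264 / 26195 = -0.01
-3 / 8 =-0.38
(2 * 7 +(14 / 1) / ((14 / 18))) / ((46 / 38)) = 608 / 23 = 26.43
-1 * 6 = -6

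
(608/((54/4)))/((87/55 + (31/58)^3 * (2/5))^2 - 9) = -7.15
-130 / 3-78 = -364 / 3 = -121.33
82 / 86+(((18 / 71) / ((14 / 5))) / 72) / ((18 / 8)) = 367001 / 384678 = 0.95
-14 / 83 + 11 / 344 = -3903 / 28552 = -0.14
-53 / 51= -1.04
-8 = -8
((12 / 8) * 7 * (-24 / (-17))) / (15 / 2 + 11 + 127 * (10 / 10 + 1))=504 / 9265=0.05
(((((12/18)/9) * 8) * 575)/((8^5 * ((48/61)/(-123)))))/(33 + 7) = -287615/7077888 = -0.04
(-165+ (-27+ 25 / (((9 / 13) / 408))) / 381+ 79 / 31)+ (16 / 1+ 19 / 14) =-52828207 / 496062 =-106.50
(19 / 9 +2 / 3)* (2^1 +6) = 200 / 9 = 22.22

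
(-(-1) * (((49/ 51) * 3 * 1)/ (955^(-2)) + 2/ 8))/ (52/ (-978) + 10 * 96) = 87412132413/ 31920152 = 2738.46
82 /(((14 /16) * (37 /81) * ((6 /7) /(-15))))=-132840 /37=-3590.27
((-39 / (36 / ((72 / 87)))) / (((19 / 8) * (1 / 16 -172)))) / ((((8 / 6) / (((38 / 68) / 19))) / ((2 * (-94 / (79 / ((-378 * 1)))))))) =4223232 / 96939083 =0.04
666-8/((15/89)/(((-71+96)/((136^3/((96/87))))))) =569337647/854862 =666.00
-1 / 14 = -0.07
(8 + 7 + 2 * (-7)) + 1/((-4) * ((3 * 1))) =11/12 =0.92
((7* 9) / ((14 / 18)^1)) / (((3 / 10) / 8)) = 2160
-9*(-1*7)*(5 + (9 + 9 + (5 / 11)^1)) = 16254 / 11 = 1477.64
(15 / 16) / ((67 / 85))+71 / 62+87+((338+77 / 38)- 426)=2122063 / 631408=3.36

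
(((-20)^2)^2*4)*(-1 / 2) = -320000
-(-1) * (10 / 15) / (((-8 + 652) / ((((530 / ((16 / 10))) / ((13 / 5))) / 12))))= 6625 / 602784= 0.01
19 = 19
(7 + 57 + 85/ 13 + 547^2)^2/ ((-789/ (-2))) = 10091355281304/ 44447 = 227042438.89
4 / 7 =0.57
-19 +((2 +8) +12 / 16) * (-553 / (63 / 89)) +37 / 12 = -151453 / 18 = -8414.06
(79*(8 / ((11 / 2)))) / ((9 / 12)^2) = 20224 / 99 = 204.28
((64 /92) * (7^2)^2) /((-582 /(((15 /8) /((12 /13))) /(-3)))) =156065 /80316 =1.94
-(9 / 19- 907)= 17224 / 19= 906.53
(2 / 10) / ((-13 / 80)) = -16 / 13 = -1.23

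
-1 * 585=-585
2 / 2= 1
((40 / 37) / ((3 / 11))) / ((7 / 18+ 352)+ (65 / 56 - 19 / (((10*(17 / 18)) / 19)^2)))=534072000 / 37273937233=0.01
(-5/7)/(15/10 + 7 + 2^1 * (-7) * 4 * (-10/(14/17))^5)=-3430/70992890817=-0.00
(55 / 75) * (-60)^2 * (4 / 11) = 960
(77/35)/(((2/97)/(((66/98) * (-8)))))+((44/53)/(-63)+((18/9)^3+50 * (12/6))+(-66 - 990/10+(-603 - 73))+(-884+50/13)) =-3324169579/1519245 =-2188.04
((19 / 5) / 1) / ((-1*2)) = -19 / 10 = -1.90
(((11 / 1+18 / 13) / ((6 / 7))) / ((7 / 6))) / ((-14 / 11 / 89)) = -22517 / 26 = -866.04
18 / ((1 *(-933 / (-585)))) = 3510 / 311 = 11.29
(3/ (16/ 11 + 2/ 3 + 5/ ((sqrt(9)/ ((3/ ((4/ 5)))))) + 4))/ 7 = 396/ 11431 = 0.03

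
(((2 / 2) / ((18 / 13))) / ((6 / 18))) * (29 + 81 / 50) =19903 / 300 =66.34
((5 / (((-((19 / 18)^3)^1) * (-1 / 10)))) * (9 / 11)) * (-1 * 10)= -26244000 / 75449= -347.84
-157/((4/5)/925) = -726125/4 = -181531.25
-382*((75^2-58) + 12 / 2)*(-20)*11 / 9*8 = 3746839360 / 9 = 416315484.44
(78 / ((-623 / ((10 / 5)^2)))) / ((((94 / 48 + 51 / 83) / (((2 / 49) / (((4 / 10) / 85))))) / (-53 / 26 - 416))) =4416813792 / 6258035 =705.78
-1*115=-115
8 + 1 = 9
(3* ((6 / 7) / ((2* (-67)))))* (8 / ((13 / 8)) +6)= -1278 / 6097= -0.21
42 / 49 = 6 / 7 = 0.86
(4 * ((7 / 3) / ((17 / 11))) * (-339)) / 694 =-17402 / 5899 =-2.95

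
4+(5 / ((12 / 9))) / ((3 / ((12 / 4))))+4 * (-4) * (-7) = 479 / 4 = 119.75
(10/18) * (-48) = -80/3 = -26.67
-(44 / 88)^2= -1 / 4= -0.25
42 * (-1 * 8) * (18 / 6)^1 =-1008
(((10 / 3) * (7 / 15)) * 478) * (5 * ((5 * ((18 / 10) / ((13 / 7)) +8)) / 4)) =4876795 / 117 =41682.01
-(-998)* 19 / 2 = 9481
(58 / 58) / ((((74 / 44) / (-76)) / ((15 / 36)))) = -2090 / 111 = -18.83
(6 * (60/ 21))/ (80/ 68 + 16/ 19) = 9690/ 1141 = 8.49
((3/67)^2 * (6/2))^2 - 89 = -1793449040/20151121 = -89.00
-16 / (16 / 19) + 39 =20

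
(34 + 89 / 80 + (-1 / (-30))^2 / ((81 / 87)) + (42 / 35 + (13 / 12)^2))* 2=1821883 / 24300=74.97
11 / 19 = 0.58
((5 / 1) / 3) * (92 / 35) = 92 / 21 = 4.38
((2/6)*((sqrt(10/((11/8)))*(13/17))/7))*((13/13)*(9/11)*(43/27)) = 2236*sqrt(55)/129591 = 0.13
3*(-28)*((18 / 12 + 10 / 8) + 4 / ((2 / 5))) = -1071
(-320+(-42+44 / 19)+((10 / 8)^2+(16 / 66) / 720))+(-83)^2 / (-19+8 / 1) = -444394873 / 451440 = -984.39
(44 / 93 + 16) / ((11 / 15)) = 7660 / 341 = 22.46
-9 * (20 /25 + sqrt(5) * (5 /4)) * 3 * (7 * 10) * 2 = -4725 * sqrt(5)- 3024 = -13589.42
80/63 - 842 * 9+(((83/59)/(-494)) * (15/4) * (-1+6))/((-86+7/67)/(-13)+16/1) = -12041700934331/1589299992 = -7576.73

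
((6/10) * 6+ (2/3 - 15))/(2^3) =-161/120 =-1.34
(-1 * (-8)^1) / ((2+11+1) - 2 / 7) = 7 / 12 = 0.58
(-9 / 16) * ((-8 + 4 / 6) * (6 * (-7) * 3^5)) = -168399 / 4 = -42099.75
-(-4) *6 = 24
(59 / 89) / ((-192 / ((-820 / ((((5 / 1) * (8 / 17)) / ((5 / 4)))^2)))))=3495455 / 4374528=0.80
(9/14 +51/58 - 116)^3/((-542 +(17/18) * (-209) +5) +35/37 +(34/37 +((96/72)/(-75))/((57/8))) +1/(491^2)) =2871470676372681691282950/1402050126128533683641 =2048.05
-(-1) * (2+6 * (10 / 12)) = 7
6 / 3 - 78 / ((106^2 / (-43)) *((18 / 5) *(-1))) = 64621 / 33708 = 1.92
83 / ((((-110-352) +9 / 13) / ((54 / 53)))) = -19422 / 105947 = -0.18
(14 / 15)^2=196 / 225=0.87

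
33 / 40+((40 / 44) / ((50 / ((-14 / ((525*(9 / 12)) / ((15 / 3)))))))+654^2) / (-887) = -8454287591 / 17562600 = -481.38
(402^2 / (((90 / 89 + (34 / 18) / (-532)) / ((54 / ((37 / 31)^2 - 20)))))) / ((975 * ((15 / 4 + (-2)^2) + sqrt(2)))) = -147711338134045056 / 2314359094987225 + 19059527501167104 * sqrt(2) / 2314359094987225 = -52.18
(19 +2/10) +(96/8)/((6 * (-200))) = 1919/100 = 19.19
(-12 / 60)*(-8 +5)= 3 / 5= 0.60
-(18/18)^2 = -1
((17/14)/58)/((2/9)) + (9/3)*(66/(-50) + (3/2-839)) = -102164451/40600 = -2516.37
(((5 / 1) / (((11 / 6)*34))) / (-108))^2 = 25 / 45319824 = 0.00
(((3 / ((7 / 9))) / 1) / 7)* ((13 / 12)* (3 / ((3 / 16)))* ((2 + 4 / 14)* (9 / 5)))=67392 / 1715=39.30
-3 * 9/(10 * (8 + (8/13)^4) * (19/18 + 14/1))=-0.02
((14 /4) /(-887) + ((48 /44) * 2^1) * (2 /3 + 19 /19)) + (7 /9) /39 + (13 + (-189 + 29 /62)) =-18247786910 /106165917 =-171.88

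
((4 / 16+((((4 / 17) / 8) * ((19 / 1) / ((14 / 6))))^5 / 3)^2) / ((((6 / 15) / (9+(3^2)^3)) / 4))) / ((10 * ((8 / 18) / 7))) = 484148482185046000371397857 / 166610177173741710424064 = 2905.88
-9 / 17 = -0.53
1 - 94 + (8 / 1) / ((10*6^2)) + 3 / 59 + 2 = -241411 / 2655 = -90.93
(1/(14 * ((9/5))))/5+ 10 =1261/126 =10.01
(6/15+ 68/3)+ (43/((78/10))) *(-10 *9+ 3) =-89027/195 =-456.55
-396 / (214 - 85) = -132 / 43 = -3.07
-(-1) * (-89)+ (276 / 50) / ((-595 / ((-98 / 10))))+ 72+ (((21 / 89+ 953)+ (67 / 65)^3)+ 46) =2043096801348 / 2077538125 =983.42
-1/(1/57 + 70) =-0.01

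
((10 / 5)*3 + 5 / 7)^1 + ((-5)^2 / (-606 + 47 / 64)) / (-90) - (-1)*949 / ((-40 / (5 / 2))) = -2053779083 / 39046896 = -52.60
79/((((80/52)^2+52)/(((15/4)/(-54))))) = -66755/661536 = -0.10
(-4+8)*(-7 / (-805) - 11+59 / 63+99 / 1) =2577632 / 7245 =355.78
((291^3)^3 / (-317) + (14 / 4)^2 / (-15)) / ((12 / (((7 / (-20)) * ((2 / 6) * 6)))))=6284723729549079009917351 / 2282400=2753559292652067564.81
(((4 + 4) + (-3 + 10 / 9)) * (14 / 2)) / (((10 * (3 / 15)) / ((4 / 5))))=154 / 9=17.11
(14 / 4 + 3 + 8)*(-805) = -23345 / 2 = -11672.50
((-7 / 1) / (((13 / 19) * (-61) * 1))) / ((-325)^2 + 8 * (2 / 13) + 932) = 133 / 84500677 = 0.00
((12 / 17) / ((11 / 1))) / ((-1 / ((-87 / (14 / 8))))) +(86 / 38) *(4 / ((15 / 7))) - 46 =-38.59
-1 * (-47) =47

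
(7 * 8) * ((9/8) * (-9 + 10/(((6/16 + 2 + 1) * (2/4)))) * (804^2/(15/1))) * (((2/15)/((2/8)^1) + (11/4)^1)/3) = -2055189892/225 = -9134177.30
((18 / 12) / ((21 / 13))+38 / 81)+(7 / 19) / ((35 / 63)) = 222017 / 107730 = 2.06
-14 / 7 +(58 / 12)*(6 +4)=139 / 3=46.33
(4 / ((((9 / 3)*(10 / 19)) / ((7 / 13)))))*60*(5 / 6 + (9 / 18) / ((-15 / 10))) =532 / 13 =40.92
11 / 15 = 0.73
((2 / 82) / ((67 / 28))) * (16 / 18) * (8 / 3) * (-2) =-0.05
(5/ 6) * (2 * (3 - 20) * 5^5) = -265625/ 3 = -88541.67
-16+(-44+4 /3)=-176 /3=-58.67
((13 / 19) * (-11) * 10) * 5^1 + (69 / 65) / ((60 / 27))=-9283201 / 24700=-375.84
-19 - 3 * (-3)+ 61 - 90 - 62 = -101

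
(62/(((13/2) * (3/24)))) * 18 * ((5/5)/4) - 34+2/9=36224/117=309.61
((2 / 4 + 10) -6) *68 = 306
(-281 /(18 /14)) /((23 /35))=-68845 /207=-332.58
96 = 96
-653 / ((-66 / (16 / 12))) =1306 / 99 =13.19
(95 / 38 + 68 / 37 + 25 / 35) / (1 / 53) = 138701 / 518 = 267.76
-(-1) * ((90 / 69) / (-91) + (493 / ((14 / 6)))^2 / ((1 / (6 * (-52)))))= -204061996218 / 14651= -13928195.77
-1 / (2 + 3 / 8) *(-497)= 3976 / 19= 209.26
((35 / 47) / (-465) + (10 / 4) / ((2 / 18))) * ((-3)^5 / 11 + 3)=-6883835 / 16027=-429.51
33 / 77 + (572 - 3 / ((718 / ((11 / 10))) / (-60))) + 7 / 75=107958041 / 188475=572.80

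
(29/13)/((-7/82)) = -2378/91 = -26.13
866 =866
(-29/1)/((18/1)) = -29/18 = -1.61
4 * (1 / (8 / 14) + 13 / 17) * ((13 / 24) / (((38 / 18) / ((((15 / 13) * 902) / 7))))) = 182655 / 476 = 383.73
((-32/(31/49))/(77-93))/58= 49/899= 0.05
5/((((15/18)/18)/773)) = 83484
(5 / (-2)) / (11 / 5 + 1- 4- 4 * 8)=25 / 328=0.08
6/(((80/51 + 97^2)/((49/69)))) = 4998/11038597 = 0.00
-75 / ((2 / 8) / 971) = -291300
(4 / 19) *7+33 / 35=2.42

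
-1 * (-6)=6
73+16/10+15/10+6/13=9953/130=76.56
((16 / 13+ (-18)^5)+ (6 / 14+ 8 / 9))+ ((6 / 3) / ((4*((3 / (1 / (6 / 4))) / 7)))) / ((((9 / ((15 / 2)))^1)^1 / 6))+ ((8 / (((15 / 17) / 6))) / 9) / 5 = -1889560.35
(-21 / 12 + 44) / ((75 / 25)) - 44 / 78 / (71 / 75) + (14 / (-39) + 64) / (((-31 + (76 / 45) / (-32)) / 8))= -360080167 / 123818604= -2.91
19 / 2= 9.50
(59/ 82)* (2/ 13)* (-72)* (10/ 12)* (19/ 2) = -33630/ 533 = -63.10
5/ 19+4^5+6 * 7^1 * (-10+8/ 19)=11817/ 19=621.95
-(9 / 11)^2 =-81 / 121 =-0.67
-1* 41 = -41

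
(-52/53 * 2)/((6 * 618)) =-26/49131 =-0.00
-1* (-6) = 6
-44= -44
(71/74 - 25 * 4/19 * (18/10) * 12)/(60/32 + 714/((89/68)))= -0.21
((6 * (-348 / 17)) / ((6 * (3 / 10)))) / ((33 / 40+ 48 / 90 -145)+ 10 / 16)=69600 / 145877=0.48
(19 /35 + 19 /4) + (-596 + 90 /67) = -5528233 /9380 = -589.36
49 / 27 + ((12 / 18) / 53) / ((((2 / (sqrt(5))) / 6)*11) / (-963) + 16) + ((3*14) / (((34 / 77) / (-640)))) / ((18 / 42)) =-36915258176988561709 / 259892414294193 + 21186*sqrt(5) / 566214410227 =-142040.54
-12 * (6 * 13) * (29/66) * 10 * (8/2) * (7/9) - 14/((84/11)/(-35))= -840245/66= -12730.98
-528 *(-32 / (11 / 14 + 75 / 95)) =4494336 / 419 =10726.34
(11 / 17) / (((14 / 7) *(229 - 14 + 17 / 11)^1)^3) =14641 / 1838079027648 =0.00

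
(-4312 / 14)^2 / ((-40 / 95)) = -225302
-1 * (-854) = 854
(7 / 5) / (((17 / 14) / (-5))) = -98 / 17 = -5.76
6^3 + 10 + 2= 228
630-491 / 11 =6439 / 11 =585.36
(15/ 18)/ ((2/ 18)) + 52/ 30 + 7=487/ 30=16.23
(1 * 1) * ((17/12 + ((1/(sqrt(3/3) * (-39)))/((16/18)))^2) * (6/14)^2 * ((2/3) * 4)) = 45995/66248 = 0.69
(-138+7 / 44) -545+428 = -11213 / 44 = -254.84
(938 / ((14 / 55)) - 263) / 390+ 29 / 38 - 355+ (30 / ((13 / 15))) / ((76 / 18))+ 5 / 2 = -65279 / 195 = -334.76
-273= -273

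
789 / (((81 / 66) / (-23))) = -133078 / 9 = -14786.44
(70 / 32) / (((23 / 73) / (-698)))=-4846.17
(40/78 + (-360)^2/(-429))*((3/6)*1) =-150.79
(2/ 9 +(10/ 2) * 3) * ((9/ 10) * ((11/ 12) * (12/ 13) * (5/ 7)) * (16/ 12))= 3014/ 273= 11.04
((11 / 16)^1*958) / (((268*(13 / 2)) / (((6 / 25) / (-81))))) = -5269 / 4703400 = -0.00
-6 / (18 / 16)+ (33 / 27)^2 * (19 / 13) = -3.15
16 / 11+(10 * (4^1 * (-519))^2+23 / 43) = 20385241421 / 473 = 43097761.99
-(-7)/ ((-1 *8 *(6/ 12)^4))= -14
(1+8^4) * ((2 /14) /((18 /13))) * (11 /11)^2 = 53261 /126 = 422.71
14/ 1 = 14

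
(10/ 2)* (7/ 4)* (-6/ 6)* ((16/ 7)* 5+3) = -505/ 4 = -126.25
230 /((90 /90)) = 230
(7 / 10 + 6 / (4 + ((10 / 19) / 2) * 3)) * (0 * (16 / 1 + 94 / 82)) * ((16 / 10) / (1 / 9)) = 0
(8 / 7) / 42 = 4 / 147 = 0.03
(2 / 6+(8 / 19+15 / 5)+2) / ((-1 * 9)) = -328 / 513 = -0.64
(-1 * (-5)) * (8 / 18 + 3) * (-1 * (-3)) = 155 / 3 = 51.67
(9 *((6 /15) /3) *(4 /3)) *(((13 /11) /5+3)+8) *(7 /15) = 11536 /1375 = 8.39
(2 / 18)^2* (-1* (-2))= 2 / 81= 0.02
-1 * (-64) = 64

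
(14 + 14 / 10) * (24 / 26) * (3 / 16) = 693 / 260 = 2.67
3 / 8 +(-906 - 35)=-7525 / 8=-940.62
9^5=59049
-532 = -532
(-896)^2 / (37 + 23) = 200704 / 15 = 13380.27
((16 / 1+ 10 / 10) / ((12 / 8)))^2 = 1156 / 9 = 128.44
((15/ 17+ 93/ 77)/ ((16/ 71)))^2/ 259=147403881/ 443791579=0.33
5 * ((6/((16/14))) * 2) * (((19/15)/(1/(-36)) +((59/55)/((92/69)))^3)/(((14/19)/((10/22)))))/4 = -27360203319/74961920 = -364.99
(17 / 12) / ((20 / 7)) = 119 / 240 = 0.50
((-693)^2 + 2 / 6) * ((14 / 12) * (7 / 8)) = 17649163 / 36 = 490254.53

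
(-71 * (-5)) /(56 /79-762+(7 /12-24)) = -0.45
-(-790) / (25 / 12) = 1896 / 5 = 379.20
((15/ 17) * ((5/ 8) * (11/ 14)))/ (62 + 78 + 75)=165/ 81872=0.00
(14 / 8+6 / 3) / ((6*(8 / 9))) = 45 / 64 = 0.70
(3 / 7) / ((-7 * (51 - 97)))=3 / 2254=0.00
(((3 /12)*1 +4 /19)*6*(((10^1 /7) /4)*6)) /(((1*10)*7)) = 45 /532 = 0.08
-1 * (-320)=320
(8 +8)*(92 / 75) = 19.63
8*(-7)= -56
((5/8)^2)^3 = 0.06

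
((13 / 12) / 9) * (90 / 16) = 65 / 96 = 0.68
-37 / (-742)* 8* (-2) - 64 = -24040 / 371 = -64.80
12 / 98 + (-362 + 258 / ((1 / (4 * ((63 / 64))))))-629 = 9799 / 392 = 25.00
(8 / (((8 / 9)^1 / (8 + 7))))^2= 18225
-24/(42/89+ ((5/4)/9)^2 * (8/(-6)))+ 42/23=-46131258/887777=-51.96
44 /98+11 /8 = 715 /392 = 1.82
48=48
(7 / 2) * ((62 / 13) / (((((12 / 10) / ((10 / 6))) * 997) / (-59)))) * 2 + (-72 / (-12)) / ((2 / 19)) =6328918 / 116649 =54.26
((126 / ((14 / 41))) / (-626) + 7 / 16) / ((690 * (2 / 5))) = -761 / 1382208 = -0.00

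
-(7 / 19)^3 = -343 / 6859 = -0.05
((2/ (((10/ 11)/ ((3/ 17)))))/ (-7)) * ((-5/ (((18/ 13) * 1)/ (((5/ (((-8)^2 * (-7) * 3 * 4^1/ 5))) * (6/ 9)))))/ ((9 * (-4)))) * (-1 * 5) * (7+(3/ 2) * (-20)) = 411125/ 207277056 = 0.00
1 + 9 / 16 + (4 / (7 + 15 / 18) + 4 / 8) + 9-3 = 6447 / 752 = 8.57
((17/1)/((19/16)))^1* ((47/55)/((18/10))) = 6.80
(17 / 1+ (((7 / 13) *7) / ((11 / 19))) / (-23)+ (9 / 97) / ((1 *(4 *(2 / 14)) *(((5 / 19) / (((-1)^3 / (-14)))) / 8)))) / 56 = 27228689 / 89329240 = 0.30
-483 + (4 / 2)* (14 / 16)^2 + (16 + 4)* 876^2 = 491105233 / 32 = 15347038.53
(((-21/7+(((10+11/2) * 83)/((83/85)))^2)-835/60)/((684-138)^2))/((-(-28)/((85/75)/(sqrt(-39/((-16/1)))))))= 22131314 * sqrt(39)/915588765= 0.15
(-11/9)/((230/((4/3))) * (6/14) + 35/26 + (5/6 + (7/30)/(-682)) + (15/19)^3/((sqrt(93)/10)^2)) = -46825158380/2936070513801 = -0.02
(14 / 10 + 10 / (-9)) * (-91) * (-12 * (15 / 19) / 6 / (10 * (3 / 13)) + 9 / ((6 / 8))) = -50869 / 171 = -297.48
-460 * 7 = -3220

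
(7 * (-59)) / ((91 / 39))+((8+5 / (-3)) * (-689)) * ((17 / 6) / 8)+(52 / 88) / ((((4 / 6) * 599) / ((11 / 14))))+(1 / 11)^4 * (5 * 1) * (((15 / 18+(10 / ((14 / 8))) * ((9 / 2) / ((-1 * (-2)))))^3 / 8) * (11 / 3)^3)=-181053818037583 / 105443819712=-1717.06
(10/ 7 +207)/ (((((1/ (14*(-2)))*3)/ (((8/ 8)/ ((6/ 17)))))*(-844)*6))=24803/ 22788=1.09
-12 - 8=-20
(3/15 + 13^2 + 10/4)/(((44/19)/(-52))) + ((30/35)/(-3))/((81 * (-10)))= -240464111/62370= -3855.45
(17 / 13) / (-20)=-17 / 260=-0.07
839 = 839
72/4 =18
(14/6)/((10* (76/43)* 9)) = 301/20520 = 0.01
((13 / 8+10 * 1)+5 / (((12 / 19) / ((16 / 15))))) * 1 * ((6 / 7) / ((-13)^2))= 1445 / 14196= 0.10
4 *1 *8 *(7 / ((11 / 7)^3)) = 76832 / 1331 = 57.73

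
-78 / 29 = -2.69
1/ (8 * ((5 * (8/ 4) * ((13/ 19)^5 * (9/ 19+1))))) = 47045881/ 831696320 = 0.06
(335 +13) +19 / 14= 4891 / 14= 349.36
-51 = -51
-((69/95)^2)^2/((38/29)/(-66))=21692434797/1547561875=14.02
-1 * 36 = -36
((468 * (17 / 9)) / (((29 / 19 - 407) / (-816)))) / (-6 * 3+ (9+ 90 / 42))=-499681 / 1926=-259.44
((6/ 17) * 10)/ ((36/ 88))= 440/ 51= 8.63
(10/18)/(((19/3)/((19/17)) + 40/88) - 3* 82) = -55/23748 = -0.00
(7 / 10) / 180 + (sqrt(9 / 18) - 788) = -1418393 / 1800 + sqrt(2) / 2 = -787.29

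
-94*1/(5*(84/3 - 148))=47/300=0.16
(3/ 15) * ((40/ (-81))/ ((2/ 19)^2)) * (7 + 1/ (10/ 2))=-2888/ 45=-64.18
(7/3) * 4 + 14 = 70/3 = 23.33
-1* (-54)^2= -2916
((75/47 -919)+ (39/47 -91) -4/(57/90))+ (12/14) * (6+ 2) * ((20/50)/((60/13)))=-158352828/156275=-1013.30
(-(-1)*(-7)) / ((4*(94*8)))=-7 / 3008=-0.00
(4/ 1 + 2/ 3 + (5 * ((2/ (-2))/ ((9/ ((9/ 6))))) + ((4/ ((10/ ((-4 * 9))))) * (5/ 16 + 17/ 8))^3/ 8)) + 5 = -129518653/ 24000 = -5396.61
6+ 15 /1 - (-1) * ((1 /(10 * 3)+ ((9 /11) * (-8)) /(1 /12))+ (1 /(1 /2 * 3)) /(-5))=-6341 /110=-57.65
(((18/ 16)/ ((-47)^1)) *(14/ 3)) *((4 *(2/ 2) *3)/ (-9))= 7/ 47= 0.15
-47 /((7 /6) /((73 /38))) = -77.39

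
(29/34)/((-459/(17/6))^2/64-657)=-232/67167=-0.00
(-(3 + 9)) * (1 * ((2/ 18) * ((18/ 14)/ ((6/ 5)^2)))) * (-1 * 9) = 75/ 7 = 10.71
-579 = -579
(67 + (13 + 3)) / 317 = 83 / 317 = 0.26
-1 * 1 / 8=-1 / 8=-0.12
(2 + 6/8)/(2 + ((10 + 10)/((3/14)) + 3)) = 0.03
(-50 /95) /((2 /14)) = -70 /19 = -3.68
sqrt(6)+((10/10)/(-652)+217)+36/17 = sqrt(6)+2428683/11084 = 221.57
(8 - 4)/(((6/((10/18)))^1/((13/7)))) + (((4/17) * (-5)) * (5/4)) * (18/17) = -47480/54621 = -0.87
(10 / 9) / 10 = 1 / 9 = 0.11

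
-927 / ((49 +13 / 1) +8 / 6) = -2781 / 190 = -14.64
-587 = -587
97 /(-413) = -97 /413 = -0.23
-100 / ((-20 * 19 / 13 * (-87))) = -65 / 1653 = -0.04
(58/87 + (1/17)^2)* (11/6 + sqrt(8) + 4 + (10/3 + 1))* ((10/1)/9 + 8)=79.34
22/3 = 7.33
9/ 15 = 0.60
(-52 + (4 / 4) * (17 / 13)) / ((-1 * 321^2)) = 659 / 1339533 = 0.00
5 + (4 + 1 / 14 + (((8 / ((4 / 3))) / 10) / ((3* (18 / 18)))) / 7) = 91 / 10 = 9.10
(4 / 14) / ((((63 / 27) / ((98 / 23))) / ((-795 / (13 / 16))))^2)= 81546393600 / 89401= 912141.85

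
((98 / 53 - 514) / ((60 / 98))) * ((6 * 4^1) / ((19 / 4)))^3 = -196124737536 / 1817635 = -107901.06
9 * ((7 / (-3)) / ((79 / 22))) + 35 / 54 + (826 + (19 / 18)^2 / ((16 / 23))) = 336803105 / 409536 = 822.40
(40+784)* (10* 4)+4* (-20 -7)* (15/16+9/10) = 655231/20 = 32761.55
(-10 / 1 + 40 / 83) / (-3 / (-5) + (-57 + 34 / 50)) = 19750 / 115619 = 0.17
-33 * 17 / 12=-187 / 4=-46.75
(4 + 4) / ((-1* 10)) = -4 / 5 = -0.80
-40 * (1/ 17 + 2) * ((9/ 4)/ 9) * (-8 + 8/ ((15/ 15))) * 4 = 0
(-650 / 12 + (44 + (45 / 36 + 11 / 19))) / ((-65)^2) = -1901 / 963300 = -0.00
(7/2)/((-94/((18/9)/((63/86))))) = -43/423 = -0.10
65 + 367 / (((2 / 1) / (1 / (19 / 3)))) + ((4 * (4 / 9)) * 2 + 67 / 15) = 174413 / 1710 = 102.00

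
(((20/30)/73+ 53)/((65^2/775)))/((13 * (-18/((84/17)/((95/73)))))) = -20398/129285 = -0.16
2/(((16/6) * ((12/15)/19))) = 285/16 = 17.81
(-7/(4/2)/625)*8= -28/625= -0.04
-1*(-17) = 17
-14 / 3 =-4.67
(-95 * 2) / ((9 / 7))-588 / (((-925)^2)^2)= -973685207036542 / 6588847265625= -147.78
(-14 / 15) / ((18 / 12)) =-28 / 45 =-0.62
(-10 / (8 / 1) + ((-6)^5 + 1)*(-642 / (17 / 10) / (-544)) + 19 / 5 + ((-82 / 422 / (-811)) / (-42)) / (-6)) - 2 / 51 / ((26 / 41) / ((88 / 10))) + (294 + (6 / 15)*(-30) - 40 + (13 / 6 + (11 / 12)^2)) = -1854281047621731 / 360024894320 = -5150.42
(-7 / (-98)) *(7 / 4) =1 / 8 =0.12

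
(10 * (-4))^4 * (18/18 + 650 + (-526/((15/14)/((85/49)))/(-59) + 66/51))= 35950845440000/21063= 1706824547.31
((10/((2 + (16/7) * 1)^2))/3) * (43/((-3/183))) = -476.03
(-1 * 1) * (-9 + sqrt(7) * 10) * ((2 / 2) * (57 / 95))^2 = 81 / 25- 18 * sqrt(7) / 5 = -6.28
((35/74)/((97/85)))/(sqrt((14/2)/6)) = 425 * sqrt(42)/7178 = 0.38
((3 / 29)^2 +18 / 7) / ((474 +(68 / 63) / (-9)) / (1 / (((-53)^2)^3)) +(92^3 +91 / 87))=1231281 / 5008443154578134917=0.00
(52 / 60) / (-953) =-13 / 14295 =-0.00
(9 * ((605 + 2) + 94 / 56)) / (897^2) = 57 / 8372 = 0.01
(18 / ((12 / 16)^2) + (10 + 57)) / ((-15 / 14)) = -462 / 5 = -92.40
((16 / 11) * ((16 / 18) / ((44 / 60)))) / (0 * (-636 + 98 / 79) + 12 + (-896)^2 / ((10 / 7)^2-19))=-44320 / 1189672363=-0.00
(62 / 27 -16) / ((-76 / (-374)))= -34595 / 513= -67.44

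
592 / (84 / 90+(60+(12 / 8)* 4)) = 2220 / 251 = 8.84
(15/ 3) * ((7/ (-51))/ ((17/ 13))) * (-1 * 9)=1365/ 289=4.72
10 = 10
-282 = -282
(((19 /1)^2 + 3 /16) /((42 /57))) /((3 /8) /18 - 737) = -329403 /495250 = -0.67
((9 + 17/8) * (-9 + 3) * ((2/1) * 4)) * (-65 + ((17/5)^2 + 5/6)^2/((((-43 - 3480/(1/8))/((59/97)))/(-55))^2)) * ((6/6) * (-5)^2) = 38086131405844462291/43890822190806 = 867747.05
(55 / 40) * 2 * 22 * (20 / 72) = 605 / 36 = 16.81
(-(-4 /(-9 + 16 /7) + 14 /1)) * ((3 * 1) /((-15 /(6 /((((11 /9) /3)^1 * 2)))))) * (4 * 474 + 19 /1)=21281778 /517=41163.98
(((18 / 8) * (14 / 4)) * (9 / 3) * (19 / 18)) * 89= 35511 / 16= 2219.44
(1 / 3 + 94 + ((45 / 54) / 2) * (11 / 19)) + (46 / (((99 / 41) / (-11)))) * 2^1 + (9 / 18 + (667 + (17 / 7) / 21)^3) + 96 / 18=71675133404338325 / 241415748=296895020.30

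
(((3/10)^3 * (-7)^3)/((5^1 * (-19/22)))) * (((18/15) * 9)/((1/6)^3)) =297055836/59375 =5003.05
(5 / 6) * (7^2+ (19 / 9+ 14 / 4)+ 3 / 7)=34675 / 756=45.87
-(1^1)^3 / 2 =-1 / 2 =-0.50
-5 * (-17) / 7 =85 / 7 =12.14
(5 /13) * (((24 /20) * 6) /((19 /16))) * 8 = 4608 /247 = 18.66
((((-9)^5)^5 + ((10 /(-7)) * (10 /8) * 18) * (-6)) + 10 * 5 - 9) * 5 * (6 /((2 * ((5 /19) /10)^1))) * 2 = -5728825941780983658384720840 /7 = -818403705968711951197817300.00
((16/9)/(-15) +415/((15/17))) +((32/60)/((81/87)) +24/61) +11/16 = 186520219/395280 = 471.87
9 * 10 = 90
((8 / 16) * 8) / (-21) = -4 / 21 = -0.19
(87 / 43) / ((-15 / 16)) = -464 / 215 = -2.16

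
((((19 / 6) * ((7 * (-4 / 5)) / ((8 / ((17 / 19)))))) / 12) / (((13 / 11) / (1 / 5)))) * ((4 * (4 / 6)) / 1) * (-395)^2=-8169469 / 702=-11637.42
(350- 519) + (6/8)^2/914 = -2471447/14624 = -169.00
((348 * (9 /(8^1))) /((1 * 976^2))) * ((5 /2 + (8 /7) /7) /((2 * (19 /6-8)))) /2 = -21141 /373409792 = -0.00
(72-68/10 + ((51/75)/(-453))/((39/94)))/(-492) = -175583/1325025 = -0.13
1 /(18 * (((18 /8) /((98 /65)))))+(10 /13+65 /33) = 160781 /57915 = 2.78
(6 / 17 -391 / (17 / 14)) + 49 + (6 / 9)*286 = -4181 / 51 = -81.98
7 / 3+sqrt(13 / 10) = sqrt(130) / 10+7 / 3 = 3.47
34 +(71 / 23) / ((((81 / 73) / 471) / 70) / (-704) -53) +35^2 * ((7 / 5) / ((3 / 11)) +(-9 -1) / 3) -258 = 1363856331275641 / 688488860141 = 1980.94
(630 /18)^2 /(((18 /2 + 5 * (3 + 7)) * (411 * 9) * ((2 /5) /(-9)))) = -6125 /48498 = -0.13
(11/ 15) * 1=11/ 15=0.73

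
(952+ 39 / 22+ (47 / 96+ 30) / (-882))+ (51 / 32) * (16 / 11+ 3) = 894916445 / 931392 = 960.84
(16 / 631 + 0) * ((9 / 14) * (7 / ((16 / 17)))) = 153 / 1262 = 0.12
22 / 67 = 0.33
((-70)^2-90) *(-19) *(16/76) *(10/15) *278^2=-991296106.67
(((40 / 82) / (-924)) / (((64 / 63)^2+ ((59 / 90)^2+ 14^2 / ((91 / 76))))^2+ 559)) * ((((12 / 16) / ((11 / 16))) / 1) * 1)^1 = -0.00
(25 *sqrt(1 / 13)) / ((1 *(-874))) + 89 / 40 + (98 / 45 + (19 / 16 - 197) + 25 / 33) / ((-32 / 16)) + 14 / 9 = 529157 / 5280 - 25 *sqrt(13) / 11362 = 100.21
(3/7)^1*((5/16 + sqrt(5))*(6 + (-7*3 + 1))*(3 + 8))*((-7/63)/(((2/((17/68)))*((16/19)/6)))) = 1045/512 + 209*sqrt(5)/32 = 16.65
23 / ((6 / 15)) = 115 / 2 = 57.50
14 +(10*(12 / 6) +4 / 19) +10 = 840 / 19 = 44.21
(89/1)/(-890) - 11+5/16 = -863/80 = -10.79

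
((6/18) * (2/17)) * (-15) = -10/17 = -0.59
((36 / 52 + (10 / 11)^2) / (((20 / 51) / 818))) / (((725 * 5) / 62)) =1544796681 / 28510625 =54.18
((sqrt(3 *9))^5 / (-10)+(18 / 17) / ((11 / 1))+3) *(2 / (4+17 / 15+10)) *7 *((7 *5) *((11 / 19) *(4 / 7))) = 2431800 / 73321 - 10103940 *sqrt(3) / 4313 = -4024.46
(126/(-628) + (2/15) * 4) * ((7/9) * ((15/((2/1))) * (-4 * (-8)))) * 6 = 175504/471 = 372.62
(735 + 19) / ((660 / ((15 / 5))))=377 / 110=3.43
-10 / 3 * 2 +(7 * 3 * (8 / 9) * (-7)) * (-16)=2084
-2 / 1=-2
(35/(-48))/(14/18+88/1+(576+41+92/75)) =-2625/2545216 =-0.00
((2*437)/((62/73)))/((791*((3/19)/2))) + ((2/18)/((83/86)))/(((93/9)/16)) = 33901390/2035243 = 16.66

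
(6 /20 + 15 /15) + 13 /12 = 143 /60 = 2.38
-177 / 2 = -88.50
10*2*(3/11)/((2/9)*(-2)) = -135/11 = -12.27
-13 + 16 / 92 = -295 / 23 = -12.83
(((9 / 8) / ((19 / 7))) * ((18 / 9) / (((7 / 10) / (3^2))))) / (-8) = -405 / 304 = -1.33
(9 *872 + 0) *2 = 15696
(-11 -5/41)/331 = -456/13571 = -0.03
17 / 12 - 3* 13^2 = -6067 / 12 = -505.58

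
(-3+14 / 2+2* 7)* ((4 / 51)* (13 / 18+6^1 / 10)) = 28 / 15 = 1.87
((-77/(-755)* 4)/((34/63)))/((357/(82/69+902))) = 1919456/1003697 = 1.91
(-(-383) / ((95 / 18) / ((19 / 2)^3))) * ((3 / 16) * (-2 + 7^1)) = 3733101 / 64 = 58329.70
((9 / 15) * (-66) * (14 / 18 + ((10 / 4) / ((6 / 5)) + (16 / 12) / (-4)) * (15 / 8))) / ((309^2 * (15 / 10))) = -12859 / 11457720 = -0.00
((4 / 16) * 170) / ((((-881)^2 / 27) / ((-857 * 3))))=-5900445 / 1552322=-3.80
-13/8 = -1.62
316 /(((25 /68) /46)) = 988448 /25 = 39537.92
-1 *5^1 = -5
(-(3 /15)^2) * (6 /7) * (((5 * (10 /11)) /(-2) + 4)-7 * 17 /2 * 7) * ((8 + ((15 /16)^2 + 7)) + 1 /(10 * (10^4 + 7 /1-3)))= 225.81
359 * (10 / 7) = 3590 / 7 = 512.86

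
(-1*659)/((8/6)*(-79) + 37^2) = -1977/3791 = -0.52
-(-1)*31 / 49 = 31 / 49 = 0.63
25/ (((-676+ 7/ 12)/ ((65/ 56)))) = -975/ 22694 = -0.04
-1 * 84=-84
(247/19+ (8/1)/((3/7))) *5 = 475/3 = 158.33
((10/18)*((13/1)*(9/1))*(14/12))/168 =65/144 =0.45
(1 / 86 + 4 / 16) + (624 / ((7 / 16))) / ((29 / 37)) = 63547311 / 34916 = 1820.01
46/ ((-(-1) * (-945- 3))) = -23/ 474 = -0.05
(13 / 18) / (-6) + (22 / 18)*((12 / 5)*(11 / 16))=256 / 135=1.90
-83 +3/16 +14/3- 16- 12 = -5095/48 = -106.15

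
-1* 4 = -4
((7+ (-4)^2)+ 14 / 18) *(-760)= -162640 / 9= -18071.11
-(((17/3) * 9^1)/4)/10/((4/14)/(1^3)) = -357/80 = -4.46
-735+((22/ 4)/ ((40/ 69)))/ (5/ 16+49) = -966272/ 1315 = -734.81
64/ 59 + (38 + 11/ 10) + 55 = 56159/ 590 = 95.18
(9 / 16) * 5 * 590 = 13275 / 8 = 1659.38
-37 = -37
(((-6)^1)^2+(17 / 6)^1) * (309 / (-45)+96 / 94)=-227.00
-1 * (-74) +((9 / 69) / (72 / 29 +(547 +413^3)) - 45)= 454209401901 / 15662393168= 29.00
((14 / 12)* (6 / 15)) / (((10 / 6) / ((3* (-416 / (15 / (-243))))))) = 707616 / 125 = 5660.93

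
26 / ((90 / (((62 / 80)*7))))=2821 / 1800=1.57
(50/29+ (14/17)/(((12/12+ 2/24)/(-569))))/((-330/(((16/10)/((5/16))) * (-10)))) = -353423104/5287425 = -66.84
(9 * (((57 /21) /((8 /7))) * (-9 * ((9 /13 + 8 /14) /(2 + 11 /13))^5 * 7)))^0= 1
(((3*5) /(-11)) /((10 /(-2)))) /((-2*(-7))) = 3 /154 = 0.02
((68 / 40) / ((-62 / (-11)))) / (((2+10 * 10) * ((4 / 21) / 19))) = 1463 / 4960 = 0.29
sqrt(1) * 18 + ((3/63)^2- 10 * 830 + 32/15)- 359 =-19048696/2205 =-8638.86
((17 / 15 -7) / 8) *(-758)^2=-421346.93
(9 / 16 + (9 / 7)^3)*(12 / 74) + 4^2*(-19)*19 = -586381475 / 101528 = -5775.56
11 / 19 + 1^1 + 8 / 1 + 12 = 21.58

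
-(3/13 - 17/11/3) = 122/429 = 0.28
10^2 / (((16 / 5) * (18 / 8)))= 125 / 9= 13.89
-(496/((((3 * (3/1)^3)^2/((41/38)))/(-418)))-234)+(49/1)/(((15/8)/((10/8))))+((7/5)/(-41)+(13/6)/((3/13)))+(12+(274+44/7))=11343270437/18830070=602.40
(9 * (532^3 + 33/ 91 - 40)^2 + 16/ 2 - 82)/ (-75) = -337928526678423165971/ 124215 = -2720513035289000.25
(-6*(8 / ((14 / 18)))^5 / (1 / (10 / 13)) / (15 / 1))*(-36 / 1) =278628139008 / 218491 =1275238.52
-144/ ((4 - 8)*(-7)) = -36/ 7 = -5.14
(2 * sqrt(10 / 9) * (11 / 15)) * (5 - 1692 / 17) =-35354 * sqrt(10) / 765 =-146.14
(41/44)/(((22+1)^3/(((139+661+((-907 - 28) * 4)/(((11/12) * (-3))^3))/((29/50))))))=60762000/469634033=0.13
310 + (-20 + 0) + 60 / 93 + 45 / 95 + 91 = 225068 / 589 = 382.12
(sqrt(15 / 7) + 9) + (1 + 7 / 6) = sqrt(105) / 7 + 67 / 6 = 12.63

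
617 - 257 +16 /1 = 376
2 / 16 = 1 / 8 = 0.12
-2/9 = -0.22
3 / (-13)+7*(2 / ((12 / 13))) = 1165 / 78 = 14.94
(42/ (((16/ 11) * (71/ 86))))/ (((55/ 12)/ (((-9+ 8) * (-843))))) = 2283687/ 355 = 6432.92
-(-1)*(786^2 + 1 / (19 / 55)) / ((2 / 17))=199549043 / 38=5251290.61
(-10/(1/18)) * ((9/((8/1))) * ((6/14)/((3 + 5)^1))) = -1215/112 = -10.85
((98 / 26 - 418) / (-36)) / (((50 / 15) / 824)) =36977 / 13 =2844.38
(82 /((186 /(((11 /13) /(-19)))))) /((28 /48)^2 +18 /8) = -21648 /2856061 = -0.01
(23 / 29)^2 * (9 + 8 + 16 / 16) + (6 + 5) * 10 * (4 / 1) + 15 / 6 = 763329 / 1682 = 453.82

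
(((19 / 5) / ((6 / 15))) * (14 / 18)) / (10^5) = 133 / 1800000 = 0.00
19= 19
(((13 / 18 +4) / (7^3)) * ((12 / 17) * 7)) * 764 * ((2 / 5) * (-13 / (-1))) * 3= 39728 / 49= 810.78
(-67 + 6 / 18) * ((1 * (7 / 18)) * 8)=-5600 / 27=-207.41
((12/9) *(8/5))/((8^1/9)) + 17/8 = 181/40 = 4.52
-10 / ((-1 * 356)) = 5 / 178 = 0.03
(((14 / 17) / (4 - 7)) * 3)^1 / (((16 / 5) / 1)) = -0.26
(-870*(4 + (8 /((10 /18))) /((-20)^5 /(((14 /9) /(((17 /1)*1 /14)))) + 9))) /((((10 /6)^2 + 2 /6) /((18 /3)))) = -212974925724 /31733219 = -6711.42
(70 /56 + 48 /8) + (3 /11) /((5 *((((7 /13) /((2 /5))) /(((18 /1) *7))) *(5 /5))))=13591 /1100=12.36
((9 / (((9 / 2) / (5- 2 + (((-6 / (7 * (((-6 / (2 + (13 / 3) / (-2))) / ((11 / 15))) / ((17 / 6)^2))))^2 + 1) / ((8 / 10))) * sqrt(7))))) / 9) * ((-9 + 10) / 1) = 2 / 3 + 524488441 * sqrt(7) / 1851776640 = 1.42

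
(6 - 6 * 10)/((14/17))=-459/7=-65.57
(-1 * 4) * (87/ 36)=-29/ 3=-9.67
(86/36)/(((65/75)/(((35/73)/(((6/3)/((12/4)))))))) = 7525/3796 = 1.98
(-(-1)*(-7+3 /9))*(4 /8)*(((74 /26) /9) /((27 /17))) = -6290 /9477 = -0.66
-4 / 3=-1.33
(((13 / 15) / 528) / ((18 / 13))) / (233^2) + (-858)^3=-4888452417740685911 / 7739439840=-631628712.00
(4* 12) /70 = 24 /35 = 0.69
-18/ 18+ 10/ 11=-1/ 11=-0.09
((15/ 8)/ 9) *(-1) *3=-5/ 8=-0.62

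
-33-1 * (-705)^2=-497058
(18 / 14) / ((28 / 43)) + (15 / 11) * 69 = 207117 / 2156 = 96.07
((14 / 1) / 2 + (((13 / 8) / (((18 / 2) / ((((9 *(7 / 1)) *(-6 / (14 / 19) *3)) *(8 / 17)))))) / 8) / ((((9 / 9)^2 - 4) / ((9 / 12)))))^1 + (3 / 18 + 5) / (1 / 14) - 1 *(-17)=163885 / 1632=100.42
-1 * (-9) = 9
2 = 2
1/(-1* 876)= -1/876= -0.00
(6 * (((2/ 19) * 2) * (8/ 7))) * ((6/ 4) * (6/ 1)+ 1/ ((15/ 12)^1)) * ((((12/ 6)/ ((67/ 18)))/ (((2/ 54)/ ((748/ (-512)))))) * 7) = -13359654/ 6365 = -2098.92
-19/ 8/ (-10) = 19/ 80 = 0.24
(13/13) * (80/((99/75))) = 60.61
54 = 54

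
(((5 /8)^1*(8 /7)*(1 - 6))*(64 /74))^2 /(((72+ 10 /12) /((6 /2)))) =11520000 /29314397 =0.39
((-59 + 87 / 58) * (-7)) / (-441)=-115 / 126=-0.91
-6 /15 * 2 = -4 /5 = -0.80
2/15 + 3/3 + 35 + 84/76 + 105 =40538/285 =142.24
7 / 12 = 0.58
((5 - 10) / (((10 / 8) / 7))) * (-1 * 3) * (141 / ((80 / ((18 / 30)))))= 8883 / 100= 88.83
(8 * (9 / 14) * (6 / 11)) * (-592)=-127872 / 77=-1660.68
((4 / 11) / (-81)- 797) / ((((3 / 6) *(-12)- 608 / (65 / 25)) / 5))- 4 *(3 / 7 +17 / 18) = 216305633 / 19446966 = 11.12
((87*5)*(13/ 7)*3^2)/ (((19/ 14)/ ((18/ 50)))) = 183222/ 95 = 1928.65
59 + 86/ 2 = 102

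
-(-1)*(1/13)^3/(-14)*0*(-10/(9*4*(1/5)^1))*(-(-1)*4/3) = 0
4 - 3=1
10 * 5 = 50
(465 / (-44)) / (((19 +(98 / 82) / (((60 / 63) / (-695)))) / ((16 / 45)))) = 20336 / 4617195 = 0.00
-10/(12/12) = -10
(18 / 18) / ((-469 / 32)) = -32 / 469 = -0.07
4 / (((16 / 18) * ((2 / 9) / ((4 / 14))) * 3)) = 27 / 14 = 1.93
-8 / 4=-2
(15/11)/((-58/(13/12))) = -65/2552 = -0.03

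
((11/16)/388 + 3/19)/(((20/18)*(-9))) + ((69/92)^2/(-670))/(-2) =-1228637/79027840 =-0.02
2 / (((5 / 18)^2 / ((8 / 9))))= 576 / 25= 23.04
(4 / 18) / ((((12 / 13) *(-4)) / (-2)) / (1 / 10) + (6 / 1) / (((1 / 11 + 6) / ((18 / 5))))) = 4355 / 431298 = 0.01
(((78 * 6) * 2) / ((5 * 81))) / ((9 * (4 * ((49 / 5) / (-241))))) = -6266 / 3969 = -1.58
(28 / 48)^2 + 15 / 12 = 229 / 144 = 1.59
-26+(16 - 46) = -56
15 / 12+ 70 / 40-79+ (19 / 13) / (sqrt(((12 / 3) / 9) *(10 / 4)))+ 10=-66+ 57 *sqrt(10) / 130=-64.61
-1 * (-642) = 642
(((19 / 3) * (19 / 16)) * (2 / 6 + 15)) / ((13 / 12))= 8303 / 78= 106.45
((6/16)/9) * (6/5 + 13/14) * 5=149/336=0.44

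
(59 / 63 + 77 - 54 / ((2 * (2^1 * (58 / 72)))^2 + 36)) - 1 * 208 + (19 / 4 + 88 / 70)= -592771667 / 4733820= -125.22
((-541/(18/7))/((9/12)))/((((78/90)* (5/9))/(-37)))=280238/13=21556.77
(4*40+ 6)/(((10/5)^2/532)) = 22078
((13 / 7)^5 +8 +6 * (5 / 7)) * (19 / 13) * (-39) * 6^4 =-42681690288 / 16807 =-2539518.67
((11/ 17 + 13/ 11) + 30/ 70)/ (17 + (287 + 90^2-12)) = 2955/ 10985128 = 0.00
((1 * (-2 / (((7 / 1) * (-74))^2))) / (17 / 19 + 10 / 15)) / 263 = -57 / 3140329934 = -0.00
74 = 74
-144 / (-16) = 9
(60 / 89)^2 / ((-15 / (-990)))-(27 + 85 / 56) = 655763 / 443576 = 1.48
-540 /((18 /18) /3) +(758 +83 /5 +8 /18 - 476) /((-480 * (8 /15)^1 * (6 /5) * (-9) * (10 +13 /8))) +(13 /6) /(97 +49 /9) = -1080132346067 /666760896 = -1619.97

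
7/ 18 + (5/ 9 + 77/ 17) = 1675/ 306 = 5.47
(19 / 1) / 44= 19 / 44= 0.43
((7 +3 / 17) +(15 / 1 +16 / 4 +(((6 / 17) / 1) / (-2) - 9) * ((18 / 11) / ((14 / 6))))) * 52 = 1026.53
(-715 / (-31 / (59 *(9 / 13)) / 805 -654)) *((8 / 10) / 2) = 122252130 / 279555973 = 0.44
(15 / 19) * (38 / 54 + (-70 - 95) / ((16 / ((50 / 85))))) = -4.23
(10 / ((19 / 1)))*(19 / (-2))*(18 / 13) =-90 / 13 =-6.92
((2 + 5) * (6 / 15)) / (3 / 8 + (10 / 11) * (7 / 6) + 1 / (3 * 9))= 33264 / 17495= 1.90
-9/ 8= -1.12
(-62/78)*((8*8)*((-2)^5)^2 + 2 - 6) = -677164/13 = -52089.54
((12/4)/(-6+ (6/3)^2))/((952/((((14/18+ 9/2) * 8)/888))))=-95/1268064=-0.00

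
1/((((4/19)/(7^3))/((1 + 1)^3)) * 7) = 1862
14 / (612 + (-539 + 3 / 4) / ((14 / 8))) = 98 / 2131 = 0.05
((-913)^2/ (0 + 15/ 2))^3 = 4633558518287672072/ 3375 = 1372906227640791.73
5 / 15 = 1 / 3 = 0.33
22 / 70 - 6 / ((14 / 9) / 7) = -934 / 35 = -26.69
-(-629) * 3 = 1887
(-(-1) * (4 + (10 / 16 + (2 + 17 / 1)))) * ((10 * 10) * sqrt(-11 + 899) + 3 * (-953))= -540351 / 8 + 4725 * sqrt(222)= 2857.04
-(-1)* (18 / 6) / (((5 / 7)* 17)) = 21 / 85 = 0.25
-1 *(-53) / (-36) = -1.47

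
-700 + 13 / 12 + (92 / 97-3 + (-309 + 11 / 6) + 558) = -523957 / 1164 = -450.13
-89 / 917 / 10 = -89 / 9170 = -0.01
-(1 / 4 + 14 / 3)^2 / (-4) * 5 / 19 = 1.59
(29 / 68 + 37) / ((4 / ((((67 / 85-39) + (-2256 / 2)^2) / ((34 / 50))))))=86012563325 / 4913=17507136.85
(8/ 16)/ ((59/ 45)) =45/ 118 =0.38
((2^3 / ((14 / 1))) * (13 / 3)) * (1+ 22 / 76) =182 / 57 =3.19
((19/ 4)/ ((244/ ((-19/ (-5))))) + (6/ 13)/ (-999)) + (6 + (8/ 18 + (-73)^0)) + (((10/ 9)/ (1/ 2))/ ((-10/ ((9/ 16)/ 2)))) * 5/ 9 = 13173937/ 1760460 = 7.48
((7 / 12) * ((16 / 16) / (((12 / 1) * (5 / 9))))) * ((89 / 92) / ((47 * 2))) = 623 / 691840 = 0.00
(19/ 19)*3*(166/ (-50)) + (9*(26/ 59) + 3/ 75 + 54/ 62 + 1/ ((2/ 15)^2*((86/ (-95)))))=-1057323323/ 15729400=-67.22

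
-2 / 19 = -0.11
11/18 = 0.61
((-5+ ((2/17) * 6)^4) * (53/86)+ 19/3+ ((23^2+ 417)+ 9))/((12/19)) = 392390096327/258581016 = 1517.47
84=84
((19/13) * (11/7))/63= 209/5733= 0.04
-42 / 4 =-21 / 2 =-10.50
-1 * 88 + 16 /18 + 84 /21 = -748 /9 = -83.11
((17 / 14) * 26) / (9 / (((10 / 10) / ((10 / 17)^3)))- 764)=-1085773 / 26211724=-0.04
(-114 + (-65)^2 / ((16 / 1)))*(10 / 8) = 12005 / 64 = 187.58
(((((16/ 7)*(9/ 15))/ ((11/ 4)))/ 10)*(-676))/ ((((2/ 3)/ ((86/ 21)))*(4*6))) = -116272/ 13475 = -8.63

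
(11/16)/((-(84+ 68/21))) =-231/29312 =-0.01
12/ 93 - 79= -2445/ 31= -78.87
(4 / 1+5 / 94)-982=-977.95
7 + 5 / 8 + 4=93 / 8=11.62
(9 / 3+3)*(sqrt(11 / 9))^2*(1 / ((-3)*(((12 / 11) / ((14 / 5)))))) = -6.27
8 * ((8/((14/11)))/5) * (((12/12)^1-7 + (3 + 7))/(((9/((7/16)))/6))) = 11.73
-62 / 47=-1.32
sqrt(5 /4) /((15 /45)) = 3 * sqrt(5) /2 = 3.35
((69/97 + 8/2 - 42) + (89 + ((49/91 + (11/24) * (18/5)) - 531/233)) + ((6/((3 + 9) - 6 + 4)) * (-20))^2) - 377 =-1065831151/5876260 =-181.38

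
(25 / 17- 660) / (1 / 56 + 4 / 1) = -125384 / 765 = -163.90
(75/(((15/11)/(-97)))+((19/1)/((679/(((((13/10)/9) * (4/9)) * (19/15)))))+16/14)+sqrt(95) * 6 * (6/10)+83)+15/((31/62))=-3076519252/589275+18 * sqrt(95)/5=-5185.77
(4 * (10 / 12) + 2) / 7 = 16 / 21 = 0.76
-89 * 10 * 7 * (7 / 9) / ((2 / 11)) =-239855 / 9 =-26650.56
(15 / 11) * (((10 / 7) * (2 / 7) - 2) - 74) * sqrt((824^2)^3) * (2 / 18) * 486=-1678562946293760 / 539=-3114216969005.12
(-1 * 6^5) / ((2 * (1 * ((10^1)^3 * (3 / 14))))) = -2268 / 125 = -18.14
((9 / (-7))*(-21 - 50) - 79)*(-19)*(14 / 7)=-3268 / 7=-466.86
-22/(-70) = 11/35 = 0.31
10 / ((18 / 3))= 5 / 3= 1.67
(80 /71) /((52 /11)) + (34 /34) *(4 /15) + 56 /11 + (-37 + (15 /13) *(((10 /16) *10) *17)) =4273261 /46860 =91.19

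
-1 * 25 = -25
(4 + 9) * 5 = 65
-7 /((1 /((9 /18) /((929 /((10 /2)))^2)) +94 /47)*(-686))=25 /169160936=0.00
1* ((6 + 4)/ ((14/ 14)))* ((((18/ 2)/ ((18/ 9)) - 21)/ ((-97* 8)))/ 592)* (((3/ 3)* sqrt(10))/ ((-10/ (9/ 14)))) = -297* sqrt(10)/ 12862976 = -0.00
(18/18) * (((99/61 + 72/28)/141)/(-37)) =-597/742553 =-0.00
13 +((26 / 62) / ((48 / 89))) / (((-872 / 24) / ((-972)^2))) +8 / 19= -1297212522 / 64201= -20205.49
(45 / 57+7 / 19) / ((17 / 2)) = 44 / 323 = 0.14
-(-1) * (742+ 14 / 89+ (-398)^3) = -5610920436 / 89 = -63044049.84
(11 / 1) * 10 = 110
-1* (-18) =18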